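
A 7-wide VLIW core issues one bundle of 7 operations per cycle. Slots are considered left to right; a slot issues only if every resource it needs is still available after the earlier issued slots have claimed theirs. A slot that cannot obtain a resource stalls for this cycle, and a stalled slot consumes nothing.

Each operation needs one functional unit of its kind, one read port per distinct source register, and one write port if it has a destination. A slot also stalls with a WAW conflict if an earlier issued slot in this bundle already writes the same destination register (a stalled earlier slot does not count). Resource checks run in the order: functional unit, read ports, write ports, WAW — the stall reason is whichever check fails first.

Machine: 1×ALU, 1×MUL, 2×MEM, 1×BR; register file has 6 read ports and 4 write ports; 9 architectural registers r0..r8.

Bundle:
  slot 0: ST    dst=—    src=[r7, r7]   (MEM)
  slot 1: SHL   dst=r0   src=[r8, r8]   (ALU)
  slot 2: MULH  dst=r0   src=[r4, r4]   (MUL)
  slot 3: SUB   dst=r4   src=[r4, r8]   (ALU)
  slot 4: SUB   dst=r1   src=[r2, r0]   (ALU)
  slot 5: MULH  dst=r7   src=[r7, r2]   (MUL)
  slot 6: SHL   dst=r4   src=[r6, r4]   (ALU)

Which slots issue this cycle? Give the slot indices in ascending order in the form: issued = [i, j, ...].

issued = [0, 1, 5]

#0 MEM src=r7,r7 dispatched  <A:1 Mu:1 Ld:1 B:1 rd:5 wr:4>
#1 ALU src=r8,r8 dispatched  <A:0 Mu:1 Ld:1 B:1 rd:4 wr:3>
#2 MUL src=r4,r4 held:WAW  <A:0 Mu:1 Ld:1 B:1 rd:4 wr:3>
#3 ALU src=r4,r8 held:FU  <A:0 Mu:1 Ld:1 B:1 rd:4 wr:3>
#4 ALU src=r2,r0 held:FU  <A:0 Mu:1 Ld:1 B:1 rd:4 wr:3>
#5 MUL src=r7,r2 dispatched  <A:0 Mu:0 Ld:1 B:1 rd:2 wr:2>
#6 ALU src=r6,r4 held:FU  <A:0 Mu:0 Ld:1 B:1 rd:2 wr:2>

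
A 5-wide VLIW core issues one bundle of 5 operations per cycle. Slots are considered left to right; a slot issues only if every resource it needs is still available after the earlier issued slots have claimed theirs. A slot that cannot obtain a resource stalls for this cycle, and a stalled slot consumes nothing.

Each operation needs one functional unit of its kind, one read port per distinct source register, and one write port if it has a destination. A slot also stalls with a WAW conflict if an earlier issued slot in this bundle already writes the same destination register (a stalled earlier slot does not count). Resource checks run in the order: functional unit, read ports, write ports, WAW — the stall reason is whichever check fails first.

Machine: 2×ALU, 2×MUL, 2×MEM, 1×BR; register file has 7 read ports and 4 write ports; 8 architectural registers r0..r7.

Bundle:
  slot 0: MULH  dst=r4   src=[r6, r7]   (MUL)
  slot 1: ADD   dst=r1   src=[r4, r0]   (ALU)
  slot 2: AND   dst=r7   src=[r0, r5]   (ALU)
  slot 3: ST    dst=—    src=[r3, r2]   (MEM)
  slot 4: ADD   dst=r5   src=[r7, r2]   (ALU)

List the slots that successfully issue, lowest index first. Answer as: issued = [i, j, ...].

issued = [0, 1, 2]

(0) want 1×MUL +2rd +1wr — yes → AL2|MU1|ME2|BR1|rd5|wr3
(1) want 1×ALU +2rd +1wr — yes → AL1|MU1|ME2|BR1|rd3|wr2
(2) want 1×ALU +2rd +1wr — yes → AL0|MU1|ME2|BR1|rd1|wr1
(3) want 1×MEM +2rd +0wr — RD_PORT → AL0|MU1|ME2|BR1|rd1|wr1
(4) want 1×ALU +2rd +1wr — FU → AL0|MU1|ME2|BR1|rd1|wr1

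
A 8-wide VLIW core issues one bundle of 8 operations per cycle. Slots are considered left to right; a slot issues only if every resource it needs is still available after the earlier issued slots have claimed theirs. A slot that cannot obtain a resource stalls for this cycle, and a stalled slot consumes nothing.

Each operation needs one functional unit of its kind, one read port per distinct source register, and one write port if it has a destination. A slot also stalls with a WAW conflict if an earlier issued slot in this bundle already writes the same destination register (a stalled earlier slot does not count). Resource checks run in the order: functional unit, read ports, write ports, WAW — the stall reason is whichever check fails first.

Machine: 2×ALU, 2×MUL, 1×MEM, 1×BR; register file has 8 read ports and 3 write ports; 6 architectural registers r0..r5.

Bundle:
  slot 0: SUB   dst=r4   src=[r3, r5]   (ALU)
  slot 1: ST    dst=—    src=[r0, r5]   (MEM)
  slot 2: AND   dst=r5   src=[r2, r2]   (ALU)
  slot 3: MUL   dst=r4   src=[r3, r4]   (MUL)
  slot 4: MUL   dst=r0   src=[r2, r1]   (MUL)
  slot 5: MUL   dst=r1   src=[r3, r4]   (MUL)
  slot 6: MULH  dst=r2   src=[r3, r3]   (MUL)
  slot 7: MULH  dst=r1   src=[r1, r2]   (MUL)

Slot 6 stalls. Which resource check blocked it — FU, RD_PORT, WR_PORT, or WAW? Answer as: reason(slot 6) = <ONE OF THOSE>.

reason(slot 6) = WR_PORT

(0) want 1×ALU +2rd +1wr — yes → AL1|MU2|ME1|BR1|rd6|wr2
(1) want 1×MEM +2rd +0wr — yes → AL1|MU2|ME0|BR1|rd4|wr2
(2) want 1×ALU +1rd +1wr — yes → AL0|MU2|ME0|BR1|rd3|wr1
(3) want 1×MUL +2rd +1wr — WAW → AL0|MU2|ME0|BR1|rd3|wr1
(4) want 1×MUL +2rd +1wr — yes → AL0|MU1|ME0|BR1|rd1|wr0
(5) want 1×MUL +2rd +1wr — RD_PORT → AL0|MU1|ME0|BR1|rd1|wr0
(6) want 1×MUL +1rd +1wr — WR_PORT → AL0|MU1|ME0|BR1|rd1|wr0
(7) want 1×MUL +2rd +1wr — RD_PORT → AL0|MU1|ME0|BR1|rd1|wr0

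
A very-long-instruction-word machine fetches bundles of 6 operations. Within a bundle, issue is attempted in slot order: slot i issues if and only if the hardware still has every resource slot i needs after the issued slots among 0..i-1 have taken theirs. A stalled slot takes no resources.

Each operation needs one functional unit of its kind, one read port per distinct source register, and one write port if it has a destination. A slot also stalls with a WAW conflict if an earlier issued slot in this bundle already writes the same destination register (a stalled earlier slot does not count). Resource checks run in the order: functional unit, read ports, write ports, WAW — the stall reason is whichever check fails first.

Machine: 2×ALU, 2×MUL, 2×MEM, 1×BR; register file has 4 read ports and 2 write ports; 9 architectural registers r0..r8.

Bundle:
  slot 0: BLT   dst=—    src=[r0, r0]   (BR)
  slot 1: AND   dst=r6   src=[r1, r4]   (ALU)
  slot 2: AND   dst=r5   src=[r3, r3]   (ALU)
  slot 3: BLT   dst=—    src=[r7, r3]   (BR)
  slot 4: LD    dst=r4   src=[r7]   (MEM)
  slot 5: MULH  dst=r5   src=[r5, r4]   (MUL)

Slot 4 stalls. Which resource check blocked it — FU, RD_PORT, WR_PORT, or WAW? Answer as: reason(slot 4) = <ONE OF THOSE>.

slot 0 (BR): ISSUE — free A2,Mu2,Ld2,B0 rp3 wp2
slot 1 (ALU): ISSUE — free A1,Mu2,Ld2,B0 rp1 wp1
slot 2 (ALU): ISSUE — free A0,Mu2,Ld2,B0 rp0 wp0
slot 3 (BR): stall FU — free A0,Mu2,Ld2,B0 rp0 wp0
slot 4 (MEM): stall RD_PORT — free A0,Mu2,Ld2,B0 rp0 wp0
slot 5 (MUL): stall RD_PORT — free A0,Mu2,Ld2,B0 rp0 wp0

reason(slot 4) = RD_PORT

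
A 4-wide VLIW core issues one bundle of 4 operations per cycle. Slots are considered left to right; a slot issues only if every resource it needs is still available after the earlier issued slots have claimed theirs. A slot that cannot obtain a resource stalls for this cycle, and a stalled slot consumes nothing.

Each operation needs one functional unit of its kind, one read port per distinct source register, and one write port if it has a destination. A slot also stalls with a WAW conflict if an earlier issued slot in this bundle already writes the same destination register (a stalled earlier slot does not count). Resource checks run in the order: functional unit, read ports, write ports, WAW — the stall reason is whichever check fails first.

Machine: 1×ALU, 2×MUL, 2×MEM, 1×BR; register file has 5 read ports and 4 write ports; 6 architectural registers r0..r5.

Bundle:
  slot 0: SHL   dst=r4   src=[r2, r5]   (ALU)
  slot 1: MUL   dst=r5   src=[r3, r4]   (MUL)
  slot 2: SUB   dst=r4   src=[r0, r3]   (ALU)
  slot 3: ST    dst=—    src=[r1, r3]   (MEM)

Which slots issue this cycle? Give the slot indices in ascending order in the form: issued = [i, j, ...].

issued = [0, 1]

#0 ALU src=r2,r5 dispatched  <A:0 Mu:2 Ld:2 B:1 rd:3 wr:3>
#1 MUL src=r3,r4 dispatched  <A:0 Mu:1 Ld:2 B:1 rd:1 wr:2>
#2 ALU src=r0,r3 held:FU  <A:0 Mu:1 Ld:2 B:1 rd:1 wr:2>
#3 MEM src=r1,r3 held:RD_PORT  <A:0 Mu:1 Ld:2 B:1 rd:1 wr:2>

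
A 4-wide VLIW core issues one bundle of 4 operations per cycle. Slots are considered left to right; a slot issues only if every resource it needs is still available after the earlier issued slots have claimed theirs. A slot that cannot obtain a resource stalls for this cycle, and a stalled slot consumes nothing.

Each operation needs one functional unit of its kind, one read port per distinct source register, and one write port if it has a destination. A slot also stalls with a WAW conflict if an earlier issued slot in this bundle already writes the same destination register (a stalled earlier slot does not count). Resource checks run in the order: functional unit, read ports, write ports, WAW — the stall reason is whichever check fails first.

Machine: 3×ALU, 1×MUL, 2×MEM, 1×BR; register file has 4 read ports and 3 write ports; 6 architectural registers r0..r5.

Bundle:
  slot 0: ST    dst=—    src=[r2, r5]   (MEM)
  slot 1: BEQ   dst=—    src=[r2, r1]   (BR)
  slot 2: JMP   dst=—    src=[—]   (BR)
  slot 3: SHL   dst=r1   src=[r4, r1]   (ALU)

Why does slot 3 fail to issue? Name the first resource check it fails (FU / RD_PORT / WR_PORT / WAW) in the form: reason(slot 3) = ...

  0. MEM ⇒ go  {3A/1Mu/1Ld/1B | 2r 3w}
  1. BR ⇒ go  {3A/1Mu/1Ld/0B | 0r 3w}
  2. BR ⇒ no(FU)  {3A/1Mu/1Ld/0B | 0r 3w}
  3. ALU→r1 ⇒ no(RD_PORT)  {3A/1Mu/1Ld/0B | 0r 3w}

reason(slot 3) = RD_PORT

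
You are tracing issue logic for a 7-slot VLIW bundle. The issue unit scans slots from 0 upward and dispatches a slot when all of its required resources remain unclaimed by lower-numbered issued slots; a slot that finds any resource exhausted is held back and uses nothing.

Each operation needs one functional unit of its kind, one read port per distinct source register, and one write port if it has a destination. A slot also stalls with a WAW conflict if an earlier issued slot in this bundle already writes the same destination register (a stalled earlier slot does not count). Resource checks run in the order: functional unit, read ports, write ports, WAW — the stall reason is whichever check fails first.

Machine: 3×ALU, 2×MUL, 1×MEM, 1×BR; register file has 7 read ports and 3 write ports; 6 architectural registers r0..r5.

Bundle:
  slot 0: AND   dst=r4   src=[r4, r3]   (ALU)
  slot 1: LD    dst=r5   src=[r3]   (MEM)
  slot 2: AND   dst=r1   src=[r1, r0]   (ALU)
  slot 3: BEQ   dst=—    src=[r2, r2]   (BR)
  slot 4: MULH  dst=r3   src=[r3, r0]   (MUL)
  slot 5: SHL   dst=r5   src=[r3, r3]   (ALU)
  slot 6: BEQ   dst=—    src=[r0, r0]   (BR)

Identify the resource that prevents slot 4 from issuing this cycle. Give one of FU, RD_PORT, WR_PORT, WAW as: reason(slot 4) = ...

(0) want 1×ALU +2rd +1wr — yes → AL2|MU2|ME1|BR1|rd5|wr2
(1) want 1×MEM +1rd +1wr — yes → AL2|MU2|ME0|BR1|rd4|wr1
(2) want 1×ALU +2rd +1wr — yes → AL1|MU2|ME0|BR1|rd2|wr0
(3) want 1×BR +1rd +0wr — yes → AL1|MU2|ME0|BR0|rd1|wr0
(4) want 1×MUL +2rd +1wr — RD_PORT → AL1|MU2|ME0|BR0|rd1|wr0
(5) want 1×ALU +1rd +1wr — WR_PORT → AL1|MU2|ME0|BR0|rd1|wr0
(6) want 1×BR +1rd +0wr — FU → AL1|MU2|ME0|BR0|rd1|wr0

reason(slot 4) = RD_PORT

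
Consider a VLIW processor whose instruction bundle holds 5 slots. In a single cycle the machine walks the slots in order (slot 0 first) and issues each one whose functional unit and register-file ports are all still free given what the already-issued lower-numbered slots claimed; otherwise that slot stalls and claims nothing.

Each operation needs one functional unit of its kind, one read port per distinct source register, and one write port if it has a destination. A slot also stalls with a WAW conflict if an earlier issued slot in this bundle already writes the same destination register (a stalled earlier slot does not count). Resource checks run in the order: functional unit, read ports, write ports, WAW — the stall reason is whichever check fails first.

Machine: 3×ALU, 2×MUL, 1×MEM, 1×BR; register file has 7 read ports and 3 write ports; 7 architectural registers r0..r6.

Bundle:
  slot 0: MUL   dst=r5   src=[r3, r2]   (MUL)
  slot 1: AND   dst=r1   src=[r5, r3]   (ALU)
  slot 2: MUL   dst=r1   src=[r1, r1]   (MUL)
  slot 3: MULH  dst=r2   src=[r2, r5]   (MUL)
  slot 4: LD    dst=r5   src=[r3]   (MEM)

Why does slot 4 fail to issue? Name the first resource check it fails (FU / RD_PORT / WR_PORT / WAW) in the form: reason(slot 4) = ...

[0] MUL needs rd=2 wr=1: ok; after: ALU=3 MUL=1 MEM=1 BR=1, R=5, W=2
[1] ALU needs rd=2 wr=1: ok; after: ALU=2 MUL=1 MEM=1 BR=1, R=3, W=1
[2] MUL needs rd=1 wr=1: WAW; after: ALU=2 MUL=1 MEM=1 BR=1, R=3, W=1
[3] MUL needs rd=2 wr=1: ok; after: ALU=2 MUL=0 MEM=1 BR=1, R=1, W=0
[4] MEM needs rd=1 wr=1: WR_PORT; after: ALU=2 MUL=0 MEM=1 BR=1, R=1, W=0

reason(slot 4) = WR_PORT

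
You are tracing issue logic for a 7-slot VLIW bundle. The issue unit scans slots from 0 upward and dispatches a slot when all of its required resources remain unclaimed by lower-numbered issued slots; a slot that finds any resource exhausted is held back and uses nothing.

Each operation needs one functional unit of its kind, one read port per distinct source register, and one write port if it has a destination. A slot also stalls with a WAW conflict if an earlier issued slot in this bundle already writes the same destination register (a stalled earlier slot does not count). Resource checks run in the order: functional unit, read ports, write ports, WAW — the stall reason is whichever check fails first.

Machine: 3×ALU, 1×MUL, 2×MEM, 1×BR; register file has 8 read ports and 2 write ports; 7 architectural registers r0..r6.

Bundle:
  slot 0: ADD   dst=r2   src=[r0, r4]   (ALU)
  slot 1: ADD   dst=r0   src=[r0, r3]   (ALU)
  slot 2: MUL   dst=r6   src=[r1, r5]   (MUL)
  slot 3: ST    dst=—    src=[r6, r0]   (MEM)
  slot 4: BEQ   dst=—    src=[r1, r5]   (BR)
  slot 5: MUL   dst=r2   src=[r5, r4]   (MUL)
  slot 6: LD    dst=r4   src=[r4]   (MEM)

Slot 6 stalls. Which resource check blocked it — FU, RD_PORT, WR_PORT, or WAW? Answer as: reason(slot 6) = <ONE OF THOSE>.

slot 0 (ALU): ISSUE — free A2,Mu1,Ld2,B1 rp6 wp1
slot 1 (ALU): ISSUE — free A1,Mu1,Ld2,B1 rp4 wp0
slot 2 (MUL): stall WR_PORT — free A1,Mu1,Ld2,B1 rp4 wp0
slot 3 (MEM): ISSUE — free A1,Mu1,Ld1,B1 rp2 wp0
slot 4 (BR): ISSUE — free A1,Mu1,Ld1,B0 rp0 wp0
slot 5 (MUL): stall RD_PORT — free A1,Mu1,Ld1,B0 rp0 wp0
slot 6 (MEM): stall RD_PORT — free A1,Mu1,Ld1,B0 rp0 wp0

reason(slot 6) = RD_PORT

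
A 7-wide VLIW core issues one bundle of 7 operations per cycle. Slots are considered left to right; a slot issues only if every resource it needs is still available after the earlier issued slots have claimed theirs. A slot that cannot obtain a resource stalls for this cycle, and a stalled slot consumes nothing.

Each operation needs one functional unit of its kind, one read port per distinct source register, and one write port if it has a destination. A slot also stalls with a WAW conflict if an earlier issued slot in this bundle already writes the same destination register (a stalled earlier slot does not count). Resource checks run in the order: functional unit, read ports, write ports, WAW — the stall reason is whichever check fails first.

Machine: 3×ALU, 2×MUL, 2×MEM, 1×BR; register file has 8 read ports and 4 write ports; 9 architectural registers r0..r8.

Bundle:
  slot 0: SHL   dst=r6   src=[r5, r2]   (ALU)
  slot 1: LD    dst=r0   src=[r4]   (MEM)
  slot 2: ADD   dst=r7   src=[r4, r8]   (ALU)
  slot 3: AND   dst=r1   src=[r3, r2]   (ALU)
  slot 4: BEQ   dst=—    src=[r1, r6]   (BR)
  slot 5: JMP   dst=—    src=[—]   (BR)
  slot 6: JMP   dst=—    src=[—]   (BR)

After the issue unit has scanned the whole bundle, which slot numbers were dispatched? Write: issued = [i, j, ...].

[0] ALU needs rd=2 wr=1: ok; after: ALU=2 MUL=2 MEM=2 BR=1, R=6, W=3
[1] MEM needs rd=1 wr=1: ok; after: ALU=2 MUL=2 MEM=1 BR=1, R=5, W=2
[2] ALU needs rd=2 wr=1: ok; after: ALU=1 MUL=2 MEM=1 BR=1, R=3, W=1
[3] ALU needs rd=2 wr=1: ok; after: ALU=0 MUL=2 MEM=1 BR=1, R=1, W=0
[4] BR needs rd=2 wr=0: RD_PORT; after: ALU=0 MUL=2 MEM=1 BR=1, R=1, W=0
[5] BR needs rd=0 wr=0: ok; after: ALU=0 MUL=2 MEM=1 BR=0, R=1, W=0
[6] BR needs rd=0 wr=0: FU; after: ALU=0 MUL=2 MEM=1 BR=0, R=1, W=0

issued = [0, 1, 2, 3, 5]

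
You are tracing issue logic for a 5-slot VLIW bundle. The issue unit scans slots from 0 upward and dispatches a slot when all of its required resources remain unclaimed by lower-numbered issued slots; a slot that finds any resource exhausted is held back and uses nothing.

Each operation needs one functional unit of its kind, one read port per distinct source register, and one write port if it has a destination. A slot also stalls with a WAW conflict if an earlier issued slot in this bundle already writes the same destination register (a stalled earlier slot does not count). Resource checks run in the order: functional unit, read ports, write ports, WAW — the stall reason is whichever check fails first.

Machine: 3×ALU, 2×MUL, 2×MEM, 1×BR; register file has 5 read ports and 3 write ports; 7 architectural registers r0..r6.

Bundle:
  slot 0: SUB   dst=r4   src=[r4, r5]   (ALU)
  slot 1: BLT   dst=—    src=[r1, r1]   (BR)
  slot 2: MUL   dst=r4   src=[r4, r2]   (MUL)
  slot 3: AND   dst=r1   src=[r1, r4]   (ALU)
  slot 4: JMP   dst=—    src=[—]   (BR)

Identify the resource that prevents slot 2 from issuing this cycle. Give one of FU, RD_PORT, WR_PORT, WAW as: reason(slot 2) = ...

reason(slot 2) = WAW

[0] ALU needs rd=2 wr=1: ok; after: ALU=2 MUL=2 MEM=2 BR=1, R=3, W=2
[1] BR needs rd=1 wr=0: ok; after: ALU=2 MUL=2 MEM=2 BR=0, R=2, W=2
[2] MUL needs rd=2 wr=1: WAW; after: ALU=2 MUL=2 MEM=2 BR=0, R=2, W=2
[3] ALU needs rd=2 wr=1: ok; after: ALU=1 MUL=2 MEM=2 BR=0, R=0, W=1
[4] BR needs rd=0 wr=0: FU; after: ALU=1 MUL=2 MEM=2 BR=0, R=0, W=1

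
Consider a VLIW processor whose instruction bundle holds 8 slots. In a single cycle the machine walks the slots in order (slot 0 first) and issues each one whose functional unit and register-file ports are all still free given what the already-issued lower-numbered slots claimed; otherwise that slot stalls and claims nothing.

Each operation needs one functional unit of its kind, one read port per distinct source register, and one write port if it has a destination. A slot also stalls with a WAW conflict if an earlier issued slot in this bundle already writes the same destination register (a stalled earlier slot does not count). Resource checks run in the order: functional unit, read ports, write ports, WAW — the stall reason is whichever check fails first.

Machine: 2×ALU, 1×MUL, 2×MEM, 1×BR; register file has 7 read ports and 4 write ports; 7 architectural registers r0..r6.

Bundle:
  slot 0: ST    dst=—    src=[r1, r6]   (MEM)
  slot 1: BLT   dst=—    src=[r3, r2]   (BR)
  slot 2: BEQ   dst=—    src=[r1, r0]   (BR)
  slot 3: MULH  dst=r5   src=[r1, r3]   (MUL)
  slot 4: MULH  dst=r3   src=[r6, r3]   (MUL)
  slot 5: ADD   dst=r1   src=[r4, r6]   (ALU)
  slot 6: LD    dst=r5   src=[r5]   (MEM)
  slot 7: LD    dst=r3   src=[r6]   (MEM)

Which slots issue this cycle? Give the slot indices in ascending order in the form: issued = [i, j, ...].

  0. MEM ⇒ go  {2A/1Mu/1Ld/1B | 5r 4w}
  1. BR ⇒ go  {2A/1Mu/1Ld/0B | 3r 4w}
  2. BR ⇒ no(FU)  {2A/1Mu/1Ld/0B | 3r 4w}
  3. MUL→r5 ⇒ go  {2A/0Mu/1Ld/0B | 1r 3w}
  4. MUL→r3 ⇒ no(FU)  {2A/0Mu/1Ld/0B | 1r 3w}
  5. ALU→r1 ⇒ no(RD_PORT)  {2A/0Mu/1Ld/0B | 1r 3w}
  6. MEM→r5 ⇒ no(WAW)  {2A/0Mu/1Ld/0B | 1r 3w}
  7. MEM→r3 ⇒ go  {2A/0Mu/0Ld/0B | 0r 2w}

issued = [0, 1, 3, 7]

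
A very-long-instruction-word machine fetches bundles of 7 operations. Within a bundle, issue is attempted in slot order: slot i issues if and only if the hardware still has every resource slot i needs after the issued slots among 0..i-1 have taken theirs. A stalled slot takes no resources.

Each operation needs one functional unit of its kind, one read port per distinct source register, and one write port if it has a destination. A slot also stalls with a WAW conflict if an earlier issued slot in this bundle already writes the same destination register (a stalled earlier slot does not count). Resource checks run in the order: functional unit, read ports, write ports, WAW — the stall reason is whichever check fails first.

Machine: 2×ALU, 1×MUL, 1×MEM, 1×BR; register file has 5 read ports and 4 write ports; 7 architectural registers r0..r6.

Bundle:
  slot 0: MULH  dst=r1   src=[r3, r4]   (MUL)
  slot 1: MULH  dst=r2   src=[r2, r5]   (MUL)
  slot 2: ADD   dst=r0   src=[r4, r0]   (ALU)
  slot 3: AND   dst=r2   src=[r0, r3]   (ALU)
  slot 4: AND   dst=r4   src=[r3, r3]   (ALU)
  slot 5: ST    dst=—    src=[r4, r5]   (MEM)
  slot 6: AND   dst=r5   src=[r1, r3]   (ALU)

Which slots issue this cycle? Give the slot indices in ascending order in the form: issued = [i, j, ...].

(0) want 1×MUL +2rd +1wr — yes → AL2|MU0|ME1|BR1|rd3|wr3
(1) want 1×MUL +2rd +1wr — FU → AL2|MU0|ME1|BR1|rd3|wr3
(2) want 1×ALU +2rd +1wr — yes → AL1|MU0|ME1|BR1|rd1|wr2
(3) want 1×ALU +2rd +1wr — RD_PORT → AL1|MU0|ME1|BR1|rd1|wr2
(4) want 1×ALU +1rd +1wr — yes → AL0|MU0|ME1|BR1|rd0|wr1
(5) want 1×MEM +2rd +0wr — RD_PORT → AL0|MU0|ME1|BR1|rd0|wr1
(6) want 1×ALU +2rd +1wr — FU → AL0|MU0|ME1|BR1|rd0|wr1

issued = [0, 2, 4]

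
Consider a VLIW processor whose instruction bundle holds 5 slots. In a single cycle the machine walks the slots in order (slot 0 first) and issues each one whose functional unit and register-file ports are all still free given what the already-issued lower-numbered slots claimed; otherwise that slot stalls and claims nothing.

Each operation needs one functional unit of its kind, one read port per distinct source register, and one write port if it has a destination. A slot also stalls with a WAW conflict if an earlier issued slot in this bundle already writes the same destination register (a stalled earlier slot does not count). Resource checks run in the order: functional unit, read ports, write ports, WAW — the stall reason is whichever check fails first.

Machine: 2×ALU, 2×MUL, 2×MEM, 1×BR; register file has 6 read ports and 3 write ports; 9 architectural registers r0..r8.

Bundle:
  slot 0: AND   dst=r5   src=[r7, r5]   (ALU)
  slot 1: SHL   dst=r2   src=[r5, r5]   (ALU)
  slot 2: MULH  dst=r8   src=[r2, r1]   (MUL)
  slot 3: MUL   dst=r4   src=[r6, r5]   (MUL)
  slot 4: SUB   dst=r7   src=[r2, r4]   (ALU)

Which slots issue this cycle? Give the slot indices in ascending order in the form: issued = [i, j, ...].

slot 0 (ALU): ISSUE — free A1,Mu2,Ld2,B1 rp4 wp2
slot 1 (ALU): ISSUE — free A0,Mu2,Ld2,B1 rp3 wp1
slot 2 (MUL): ISSUE — free A0,Mu1,Ld2,B1 rp1 wp0
slot 3 (MUL): stall RD_PORT — free A0,Mu1,Ld2,B1 rp1 wp0
slot 4 (ALU): stall FU — free A0,Mu1,Ld2,B1 rp1 wp0

issued = [0, 1, 2]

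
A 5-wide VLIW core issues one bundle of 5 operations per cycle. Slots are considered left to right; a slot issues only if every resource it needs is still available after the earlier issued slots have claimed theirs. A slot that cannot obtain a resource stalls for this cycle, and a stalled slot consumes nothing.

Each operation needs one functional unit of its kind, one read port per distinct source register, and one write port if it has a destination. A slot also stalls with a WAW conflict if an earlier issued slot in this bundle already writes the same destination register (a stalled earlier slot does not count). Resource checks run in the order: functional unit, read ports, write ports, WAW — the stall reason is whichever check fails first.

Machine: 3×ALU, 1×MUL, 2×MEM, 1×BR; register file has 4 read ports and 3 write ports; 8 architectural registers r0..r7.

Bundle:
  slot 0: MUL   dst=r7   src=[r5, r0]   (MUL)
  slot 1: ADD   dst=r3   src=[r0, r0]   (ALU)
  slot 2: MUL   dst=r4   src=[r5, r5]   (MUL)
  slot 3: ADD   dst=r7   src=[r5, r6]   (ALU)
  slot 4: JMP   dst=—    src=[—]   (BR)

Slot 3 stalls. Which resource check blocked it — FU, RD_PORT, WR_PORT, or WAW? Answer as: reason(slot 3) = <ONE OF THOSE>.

reason(slot 3) = RD_PORT

  0. MUL→r7 ⇒ go  {3A/0Mu/2Ld/1B | 2r 2w}
  1. ALU→r3 ⇒ go  {2A/0Mu/2Ld/1B | 1r 1w}
  2. MUL→r4 ⇒ no(FU)  {2A/0Mu/2Ld/1B | 1r 1w}
  3. ALU→r7 ⇒ no(RD_PORT)  {2A/0Mu/2Ld/1B | 1r 1w}
  4. BR ⇒ go  {2A/0Mu/2Ld/0B | 1r 1w}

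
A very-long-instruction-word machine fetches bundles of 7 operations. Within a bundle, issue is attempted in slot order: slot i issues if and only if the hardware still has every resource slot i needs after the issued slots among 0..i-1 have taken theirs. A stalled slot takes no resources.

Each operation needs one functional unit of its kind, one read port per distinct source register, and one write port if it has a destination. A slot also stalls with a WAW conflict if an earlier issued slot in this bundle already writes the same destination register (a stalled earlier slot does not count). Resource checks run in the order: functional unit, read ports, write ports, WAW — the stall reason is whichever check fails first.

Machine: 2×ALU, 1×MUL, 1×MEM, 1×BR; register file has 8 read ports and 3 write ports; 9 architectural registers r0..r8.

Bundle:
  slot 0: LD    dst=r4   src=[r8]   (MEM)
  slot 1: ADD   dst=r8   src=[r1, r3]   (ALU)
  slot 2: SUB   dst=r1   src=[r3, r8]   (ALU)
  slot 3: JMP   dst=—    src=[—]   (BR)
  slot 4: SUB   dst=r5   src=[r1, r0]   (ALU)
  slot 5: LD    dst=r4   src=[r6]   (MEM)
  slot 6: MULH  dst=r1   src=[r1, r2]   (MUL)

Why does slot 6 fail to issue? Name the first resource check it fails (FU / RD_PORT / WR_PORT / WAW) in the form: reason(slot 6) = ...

[0] MEM needs rd=1 wr=1: ok; after: ALU=2 MUL=1 MEM=0 BR=1, R=7, W=2
[1] ALU needs rd=2 wr=1: ok; after: ALU=1 MUL=1 MEM=0 BR=1, R=5, W=1
[2] ALU needs rd=2 wr=1: ok; after: ALU=0 MUL=1 MEM=0 BR=1, R=3, W=0
[3] BR needs rd=0 wr=0: ok; after: ALU=0 MUL=1 MEM=0 BR=0, R=3, W=0
[4] ALU needs rd=2 wr=1: FU; after: ALU=0 MUL=1 MEM=0 BR=0, R=3, W=0
[5] MEM needs rd=1 wr=1: FU; after: ALU=0 MUL=1 MEM=0 BR=0, R=3, W=0
[6] MUL needs rd=2 wr=1: WR_PORT; after: ALU=0 MUL=1 MEM=0 BR=0, R=3, W=0

reason(slot 6) = WR_PORT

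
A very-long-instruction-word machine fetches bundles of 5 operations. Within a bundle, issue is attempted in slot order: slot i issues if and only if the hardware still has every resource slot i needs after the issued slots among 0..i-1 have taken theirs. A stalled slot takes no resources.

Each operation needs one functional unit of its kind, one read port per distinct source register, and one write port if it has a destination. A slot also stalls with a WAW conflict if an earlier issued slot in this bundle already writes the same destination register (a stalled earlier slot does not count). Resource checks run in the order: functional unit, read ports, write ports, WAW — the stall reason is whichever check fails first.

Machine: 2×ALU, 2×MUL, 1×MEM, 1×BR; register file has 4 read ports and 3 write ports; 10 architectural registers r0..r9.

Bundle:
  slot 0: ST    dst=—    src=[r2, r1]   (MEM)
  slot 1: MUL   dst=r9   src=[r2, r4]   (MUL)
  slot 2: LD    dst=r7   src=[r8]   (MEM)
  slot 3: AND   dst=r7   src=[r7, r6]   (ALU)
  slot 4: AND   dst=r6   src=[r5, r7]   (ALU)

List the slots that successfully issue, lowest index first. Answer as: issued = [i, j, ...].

  0. MEM ⇒ go  {2A/2Mu/0Ld/1B | 2r 3w}
  1. MUL→r9 ⇒ go  {2A/1Mu/0Ld/1B | 0r 2w}
  2. MEM→r7 ⇒ no(FU)  {2A/1Mu/0Ld/1B | 0r 2w}
  3. ALU→r7 ⇒ no(RD_PORT)  {2A/1Mu/0Ld/1B | 0r 2w}
  4. ALU→r6 ⇒ no(RD_PORT)  {2A/1Mu/0Ld/1B | 0r 2w}

issued = [0, 1]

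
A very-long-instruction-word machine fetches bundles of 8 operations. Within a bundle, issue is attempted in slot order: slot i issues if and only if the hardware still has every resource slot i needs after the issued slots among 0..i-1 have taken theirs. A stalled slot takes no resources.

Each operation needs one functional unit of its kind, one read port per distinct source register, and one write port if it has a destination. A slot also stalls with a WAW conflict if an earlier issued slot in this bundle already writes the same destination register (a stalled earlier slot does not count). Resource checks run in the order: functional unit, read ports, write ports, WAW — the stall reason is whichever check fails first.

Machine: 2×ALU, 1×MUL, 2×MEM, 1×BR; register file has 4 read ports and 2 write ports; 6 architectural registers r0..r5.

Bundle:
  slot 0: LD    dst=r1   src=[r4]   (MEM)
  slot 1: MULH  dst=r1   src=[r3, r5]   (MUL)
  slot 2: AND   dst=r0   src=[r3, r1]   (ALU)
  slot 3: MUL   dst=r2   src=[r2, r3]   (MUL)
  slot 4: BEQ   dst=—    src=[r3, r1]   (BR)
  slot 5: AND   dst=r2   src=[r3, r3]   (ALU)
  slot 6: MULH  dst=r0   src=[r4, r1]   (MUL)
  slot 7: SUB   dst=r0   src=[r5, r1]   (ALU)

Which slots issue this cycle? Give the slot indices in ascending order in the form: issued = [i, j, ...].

issued = [0, 2]

[0] MEM needs rd=1 wr=1: ok; after: ALU=2 MUL=1 MEM=1 BR=1, R=3, W=1
[1] MUL needs rd=2 wr=1: WAW; after: ALU=2 MUL=1 MEM=1 BR=1, R=3, W=1
[2] ALU needs rd=2 wr=1: ok; after: ALU=1 MUL=1 MEM=1 BR=1, R=1, W=0
[3] MUL needs rd=2 wr=1: RD_PORT; after: ALU=1 MUL=1 MEM=1 BR=1, R=1, W=0
[4] BR needs rd=2 wr=0: RD_PORT; after: ALU=1 MUL=1 MEM=1 BR=1, R=1, W=0
[5] ALU needs rd=1 wr=1: WR_PORT; after: ALU=1 MUL=1 MEM=1 BR=1, R=1, W=0
[6] MUL needs rd=2 wr=1: RD_PORT; after: ALU=1 MUL=1 MEM=1 BR=1, R=1, W=0
[7] ALU needs rd=2 wr=1: RD_PORT; after: ALU=1 MUL=1 MEM=1 BR=1, R=1, W=0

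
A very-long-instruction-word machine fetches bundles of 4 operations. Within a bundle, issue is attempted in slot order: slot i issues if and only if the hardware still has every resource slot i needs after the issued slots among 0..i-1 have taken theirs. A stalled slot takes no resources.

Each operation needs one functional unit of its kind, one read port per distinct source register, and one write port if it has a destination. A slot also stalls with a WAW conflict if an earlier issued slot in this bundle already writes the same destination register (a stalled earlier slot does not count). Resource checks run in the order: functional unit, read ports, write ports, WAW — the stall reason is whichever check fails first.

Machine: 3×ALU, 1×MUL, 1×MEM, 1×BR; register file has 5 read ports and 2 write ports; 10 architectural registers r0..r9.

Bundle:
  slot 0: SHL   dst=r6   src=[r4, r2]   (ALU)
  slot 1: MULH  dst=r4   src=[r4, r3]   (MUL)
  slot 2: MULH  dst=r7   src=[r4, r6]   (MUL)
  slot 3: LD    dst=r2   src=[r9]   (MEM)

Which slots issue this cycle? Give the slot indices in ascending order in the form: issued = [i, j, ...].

[0] ALU needs rd=2 wr=1: ok; after: ALU=2 MUL=1 MEM=1 BR=1, R=3, W=1
[1] MUL needs rd=2 wr=1: ok; after: ALU=2 MUL=0 MEM=1 BR=1, R=1, W=0
[2] MUL needs rd=2 wr=1: FU; after: ALU=2 MUL=0 MEM=1 BR=1, R=1, W=0
[3] MEM needs rd=1 wr=1: WR_PORT; after: ALU=2 MUL=0 MEM=1 BR=1, R=1, W=0

issued = [0, 1]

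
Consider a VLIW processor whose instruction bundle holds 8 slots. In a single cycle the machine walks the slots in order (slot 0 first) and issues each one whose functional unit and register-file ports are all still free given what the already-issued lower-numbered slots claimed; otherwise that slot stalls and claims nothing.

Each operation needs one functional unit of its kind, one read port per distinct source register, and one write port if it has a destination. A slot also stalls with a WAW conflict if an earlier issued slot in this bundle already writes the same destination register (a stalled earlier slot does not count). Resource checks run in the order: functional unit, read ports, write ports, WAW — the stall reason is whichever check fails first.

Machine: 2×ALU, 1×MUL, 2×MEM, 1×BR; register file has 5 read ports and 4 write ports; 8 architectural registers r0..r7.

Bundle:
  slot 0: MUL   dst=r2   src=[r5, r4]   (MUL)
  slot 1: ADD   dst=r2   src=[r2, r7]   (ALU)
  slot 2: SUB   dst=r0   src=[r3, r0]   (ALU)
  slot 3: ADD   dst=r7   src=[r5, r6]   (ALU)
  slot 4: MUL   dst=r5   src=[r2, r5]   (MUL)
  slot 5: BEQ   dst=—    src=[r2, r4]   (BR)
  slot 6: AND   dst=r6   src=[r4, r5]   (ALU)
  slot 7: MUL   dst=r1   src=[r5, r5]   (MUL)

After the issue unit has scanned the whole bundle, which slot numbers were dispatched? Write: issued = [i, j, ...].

issued = [0, 2]

slot 0 (MUL): ISSUE — free A2,Mu0,Ld2,B1 rp3 wp3
slot 1 (ALU): stall WAW — free A2,Mu0,Ld2,B1 rp3 wp3
slot 2 (ALU): ISSUE — free A1,Mu0,Ld2,B1 rp1 wp2
slot 3 (ALU): stall RD_PORT — free A1,Mu0,Ld2,B1 rp1 wp2
slot 4 (MUL): stall FU — free A1,Mu0,Ld2,B1 rp1 wp2
slot 5 (BR): stall RD_PORT — free A1,Mu0,Ld2,B1 rp1 wp2
slot 6 (ALU): stall RD_PORT — free A1,Mu0,Ld2,B1 rp1 wp2
slot 7 (MUL): stall FU — free A1,Mu0,Ld2,B1 rp1 wp2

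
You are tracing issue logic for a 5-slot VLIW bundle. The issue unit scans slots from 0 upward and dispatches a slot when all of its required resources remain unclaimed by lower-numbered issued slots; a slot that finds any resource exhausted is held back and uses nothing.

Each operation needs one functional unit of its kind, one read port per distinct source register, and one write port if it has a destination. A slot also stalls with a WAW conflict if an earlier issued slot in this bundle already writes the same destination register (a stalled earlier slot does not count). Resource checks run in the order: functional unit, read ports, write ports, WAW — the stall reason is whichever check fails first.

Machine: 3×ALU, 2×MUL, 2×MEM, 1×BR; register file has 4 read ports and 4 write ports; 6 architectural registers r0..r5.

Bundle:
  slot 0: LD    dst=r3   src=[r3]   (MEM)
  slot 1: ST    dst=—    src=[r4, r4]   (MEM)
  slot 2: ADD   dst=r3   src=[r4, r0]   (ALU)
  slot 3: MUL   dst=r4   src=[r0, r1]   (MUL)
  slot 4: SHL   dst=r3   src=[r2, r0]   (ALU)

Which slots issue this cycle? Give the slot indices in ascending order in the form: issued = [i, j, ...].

issued = [0, 1, 3]

[0] MEM needs rd=1 wr=1: ok; after: ALU=3 MUL=2 MEM=1 BR=1, R=3, W=3
[1] MEM needs rd=1 wr=0: ok; after: ALU=3 MUL=2 MEM=0 BR=1, R=2, W=3
[2] ALU needs rd=2 wr=1: WAW; after: ALU=3 MUL=2 MEM=0 BR=1, R=2, W=3
[3] MUL needs rd=2 wr=1: ok; after: ALU=3 MUL=1 MEM=0 BR=1, R=0, W=2
[4] ALU needs rd=2 wr=1: RD_PORT; after: ALU=3 MUL=1 MEM=0 BR=1, R=0, W=2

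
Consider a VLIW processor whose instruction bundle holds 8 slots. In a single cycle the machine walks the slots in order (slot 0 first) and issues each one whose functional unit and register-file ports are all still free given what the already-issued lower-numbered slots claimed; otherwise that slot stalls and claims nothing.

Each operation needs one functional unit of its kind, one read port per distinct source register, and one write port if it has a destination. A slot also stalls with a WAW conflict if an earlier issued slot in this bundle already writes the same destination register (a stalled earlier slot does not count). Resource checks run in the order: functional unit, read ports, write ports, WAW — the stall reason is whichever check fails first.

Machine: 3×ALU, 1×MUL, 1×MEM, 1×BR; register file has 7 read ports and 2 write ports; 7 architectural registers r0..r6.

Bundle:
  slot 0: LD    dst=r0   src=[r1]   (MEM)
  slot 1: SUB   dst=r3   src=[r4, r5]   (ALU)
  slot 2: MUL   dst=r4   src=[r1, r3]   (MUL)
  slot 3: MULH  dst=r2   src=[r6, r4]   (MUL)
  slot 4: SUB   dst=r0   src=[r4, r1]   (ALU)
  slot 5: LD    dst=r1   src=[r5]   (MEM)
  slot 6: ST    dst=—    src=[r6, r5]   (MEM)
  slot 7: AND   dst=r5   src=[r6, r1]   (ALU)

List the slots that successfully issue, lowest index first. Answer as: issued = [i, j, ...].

  0. MEM→r0 ⇒ go  {3A/1Mu/0Ld/1B | 6r 1w}
  1. ALU→r3 ⇒ go  {2A/1Mu/0Ld/1B | 4r 0w}
  2. MUL→r4 ⇒ no(WR_PORT)  {2A/1Mu/0Ld/1B | 4r 0w}
  3. MUL→r2 ⇒ no(WR_PORT)  {2A/1Mu/0Ld/1B | 4r 0w}
  4. ALU→r0 ⇒ no(WR_PORT)  {2A/1Mu/0Ld/1B | 4r 0w}
  5. MEM→r1 ⇒ no(FU)  {2A/1Mu/0Ld/1B | 4r 0w}
  6. MEM ⇒ no(FU)  {2A/1Mu/0Ld/1B | 4r 0w}
  7. ALU→r5 ⇒ no(WR_PORT)  {2A/1Mu/0Ld/1B | 4r 0w}

issued = [0, 1]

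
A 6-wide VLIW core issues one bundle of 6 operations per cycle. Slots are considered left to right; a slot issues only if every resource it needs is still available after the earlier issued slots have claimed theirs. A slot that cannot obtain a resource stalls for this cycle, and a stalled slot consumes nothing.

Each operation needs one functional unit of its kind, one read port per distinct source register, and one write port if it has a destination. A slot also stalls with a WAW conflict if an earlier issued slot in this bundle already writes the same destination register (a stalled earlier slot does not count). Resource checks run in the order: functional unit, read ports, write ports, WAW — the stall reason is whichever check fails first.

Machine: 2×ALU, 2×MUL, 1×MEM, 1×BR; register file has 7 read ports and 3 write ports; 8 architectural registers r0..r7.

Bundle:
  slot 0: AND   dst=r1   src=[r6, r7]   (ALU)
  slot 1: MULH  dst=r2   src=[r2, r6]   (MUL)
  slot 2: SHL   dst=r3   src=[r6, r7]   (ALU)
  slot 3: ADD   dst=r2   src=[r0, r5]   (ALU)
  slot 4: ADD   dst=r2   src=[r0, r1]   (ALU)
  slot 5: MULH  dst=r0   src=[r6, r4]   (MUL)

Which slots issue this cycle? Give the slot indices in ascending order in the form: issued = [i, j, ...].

(0) want 1×ALU +2rd +1wr — yes → AL1|MU2|ME1|BR1|rd5|wr2
(1) want 1×MUL +2rd +1wr — yes → AL1|MU1|ME1|BR1|rd3|wr1
(2) want 1×ALU +2rd +1wr — yes → AL0|MU1|ME1|BR1|rd1|wr0
(3) want 1×ALU +2rd +1wr — FU → AL0|MU1|ME1|BR1|rd1|wr0
(4) want 1×ALU +2rd +1wr — FU → AL0|MU1|ME1|BR1|rd1|wr0
(5) want 1×MUL +2rd +1wr — RD_PORT → AL0|MU1|ME1|BR1|rd1|wr0

issued = [0, 1, 2]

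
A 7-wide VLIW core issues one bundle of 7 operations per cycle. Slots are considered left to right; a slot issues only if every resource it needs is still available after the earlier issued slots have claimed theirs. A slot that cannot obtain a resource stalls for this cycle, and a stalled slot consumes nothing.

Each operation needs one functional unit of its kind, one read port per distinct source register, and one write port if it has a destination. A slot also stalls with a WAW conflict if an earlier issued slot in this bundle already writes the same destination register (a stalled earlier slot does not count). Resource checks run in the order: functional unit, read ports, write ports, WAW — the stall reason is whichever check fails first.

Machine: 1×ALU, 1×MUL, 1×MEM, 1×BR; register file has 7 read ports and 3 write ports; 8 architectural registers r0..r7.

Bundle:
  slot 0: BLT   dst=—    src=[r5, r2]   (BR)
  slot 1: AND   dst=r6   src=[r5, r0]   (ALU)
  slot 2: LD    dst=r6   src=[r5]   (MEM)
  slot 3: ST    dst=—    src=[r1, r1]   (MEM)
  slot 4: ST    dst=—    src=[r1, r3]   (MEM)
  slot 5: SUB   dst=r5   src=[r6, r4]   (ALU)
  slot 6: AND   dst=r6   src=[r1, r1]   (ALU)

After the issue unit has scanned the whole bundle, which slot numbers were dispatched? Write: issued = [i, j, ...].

issued = [0, 1, 3]

  0. BR ⇒ go  {1A/1Mu/1Ld/0B | 5r 3w}
  1. ALU→r6 ⇒ go  {0A/1Mu/1Ld/0B | 3r 2w}
  2. MEM→r6 ⇒ no(WAW)  {0A/1Mu/1Ld/0B | 3r 2w}
  3. MEM ⇒ go  {0A/1Mu/0Ld/0B | 2r 2w}
  4. MEM ⇒ no(FU)  {0A/1Mu/0Ld/0B | 2r 2w}
  5. ALU→r5 ⇒ no(FU)  {0A/1Mu/0Ld/0B | 2r 2w}
  6. ALU→r6 ⇒ no(FU)  {0A/1Mu/0Ld/0B | 2r 2w}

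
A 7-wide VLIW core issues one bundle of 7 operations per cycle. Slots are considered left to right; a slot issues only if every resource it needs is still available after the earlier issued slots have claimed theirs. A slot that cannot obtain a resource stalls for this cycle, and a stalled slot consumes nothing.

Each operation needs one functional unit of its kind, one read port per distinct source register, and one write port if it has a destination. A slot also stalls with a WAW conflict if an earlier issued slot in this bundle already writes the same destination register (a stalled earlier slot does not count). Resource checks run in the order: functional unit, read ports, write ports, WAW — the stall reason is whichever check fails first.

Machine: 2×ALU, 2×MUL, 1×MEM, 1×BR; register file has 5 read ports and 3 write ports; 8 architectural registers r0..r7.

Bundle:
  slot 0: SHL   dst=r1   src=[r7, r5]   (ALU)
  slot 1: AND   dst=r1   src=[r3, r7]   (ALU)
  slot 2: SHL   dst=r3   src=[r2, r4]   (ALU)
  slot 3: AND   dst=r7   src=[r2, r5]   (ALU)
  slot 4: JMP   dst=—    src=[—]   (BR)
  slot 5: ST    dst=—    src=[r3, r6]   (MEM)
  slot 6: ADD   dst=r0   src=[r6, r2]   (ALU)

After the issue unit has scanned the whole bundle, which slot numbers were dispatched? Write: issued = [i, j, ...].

  0. ALU→r1 ⇒ go  {1A/2Mu/1Ld/1B | 3r 2w}
  1. ALU→r1 ⇒ no(WAW)  {1A/2Mu/1Ld/1B | 3r 2w}
  2. ALU→r3 ⇒ go  {0A/2Mu/1Ld/1B | 1r 1w}
  3. ALU→r7 ⇒ no(FU)  {0A/2Mu/1Ld/1B | 1r 1w}
  4. BR ⇒ go  {0A/2Mu/1Ld/0B | 1r 1w}
  5. MEM ⇒ no(RD_PORT)  {0A/2Mu/1Ld/0B | 1r 1w}
  6. ALU→r0 ⇒ no(FU)  {0A/2Mu/1Ld/0B | 1r 1w}

issued = [0, 2, 4]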